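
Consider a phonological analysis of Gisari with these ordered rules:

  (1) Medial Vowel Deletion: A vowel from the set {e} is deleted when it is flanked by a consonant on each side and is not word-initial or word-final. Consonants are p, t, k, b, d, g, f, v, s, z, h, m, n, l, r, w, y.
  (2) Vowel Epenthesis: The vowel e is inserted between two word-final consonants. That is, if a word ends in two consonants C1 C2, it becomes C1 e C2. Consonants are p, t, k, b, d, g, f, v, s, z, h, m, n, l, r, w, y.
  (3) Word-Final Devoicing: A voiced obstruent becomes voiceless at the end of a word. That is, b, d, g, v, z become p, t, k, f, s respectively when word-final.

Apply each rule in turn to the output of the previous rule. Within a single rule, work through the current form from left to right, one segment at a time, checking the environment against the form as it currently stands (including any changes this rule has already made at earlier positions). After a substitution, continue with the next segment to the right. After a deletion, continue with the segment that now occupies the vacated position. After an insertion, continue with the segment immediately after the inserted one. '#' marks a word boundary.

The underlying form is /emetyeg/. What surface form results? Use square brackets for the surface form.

(1) Medial Vowel Deletion: [emetyeg] → [emtyg]
(2) Vowel Epenthesis: [emtyg] → [emtyeg]
(3) Word-Final Devoicing: [emtyeg] → [emtyek]

[emtyek]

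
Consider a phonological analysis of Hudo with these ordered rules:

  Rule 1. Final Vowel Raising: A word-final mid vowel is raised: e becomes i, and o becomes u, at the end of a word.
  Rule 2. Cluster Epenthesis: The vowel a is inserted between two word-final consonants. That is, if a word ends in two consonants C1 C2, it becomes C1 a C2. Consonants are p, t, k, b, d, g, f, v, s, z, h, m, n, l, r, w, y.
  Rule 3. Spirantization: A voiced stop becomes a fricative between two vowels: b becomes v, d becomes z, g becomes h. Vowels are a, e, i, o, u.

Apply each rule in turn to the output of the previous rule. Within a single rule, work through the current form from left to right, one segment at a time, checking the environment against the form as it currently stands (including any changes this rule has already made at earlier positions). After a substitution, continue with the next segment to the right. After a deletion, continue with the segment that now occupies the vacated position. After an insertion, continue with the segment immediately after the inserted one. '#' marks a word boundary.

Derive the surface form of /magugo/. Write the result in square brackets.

Rule 1 Final Vowel Raising: [magugo] → [magugu]
Rule 2 Cluster Epenthesis: no change — [magugu]
Rule 3 Spirantization: [magugu] → [mahuhu]

[mahuhu]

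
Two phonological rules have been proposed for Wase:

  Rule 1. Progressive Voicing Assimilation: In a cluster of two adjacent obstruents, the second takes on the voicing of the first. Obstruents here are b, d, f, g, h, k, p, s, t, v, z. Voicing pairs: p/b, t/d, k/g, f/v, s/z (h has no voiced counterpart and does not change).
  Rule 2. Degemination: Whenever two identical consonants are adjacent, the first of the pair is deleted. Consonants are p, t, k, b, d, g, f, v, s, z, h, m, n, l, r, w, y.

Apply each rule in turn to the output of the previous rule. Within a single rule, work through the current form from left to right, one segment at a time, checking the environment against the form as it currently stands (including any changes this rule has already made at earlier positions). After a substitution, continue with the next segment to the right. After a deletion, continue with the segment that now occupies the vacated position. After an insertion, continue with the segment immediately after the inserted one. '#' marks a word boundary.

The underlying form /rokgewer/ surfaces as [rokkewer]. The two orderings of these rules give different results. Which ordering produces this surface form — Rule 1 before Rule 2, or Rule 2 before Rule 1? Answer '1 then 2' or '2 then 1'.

Order 1 then 2:
  1 Progressive Voicing Assimilation: [rokgewer] → [rokkewer]
  2 Degemination: [rokkewer] → [rokewer]
  result: [rokewer]
Order 2 then 1:
  2 Degemination: no change — [rokgewer]
  1 Progressive Voicing Assimilation: [rokgewer] → [rokkewer]
  result: [rokkewer]

2 then 1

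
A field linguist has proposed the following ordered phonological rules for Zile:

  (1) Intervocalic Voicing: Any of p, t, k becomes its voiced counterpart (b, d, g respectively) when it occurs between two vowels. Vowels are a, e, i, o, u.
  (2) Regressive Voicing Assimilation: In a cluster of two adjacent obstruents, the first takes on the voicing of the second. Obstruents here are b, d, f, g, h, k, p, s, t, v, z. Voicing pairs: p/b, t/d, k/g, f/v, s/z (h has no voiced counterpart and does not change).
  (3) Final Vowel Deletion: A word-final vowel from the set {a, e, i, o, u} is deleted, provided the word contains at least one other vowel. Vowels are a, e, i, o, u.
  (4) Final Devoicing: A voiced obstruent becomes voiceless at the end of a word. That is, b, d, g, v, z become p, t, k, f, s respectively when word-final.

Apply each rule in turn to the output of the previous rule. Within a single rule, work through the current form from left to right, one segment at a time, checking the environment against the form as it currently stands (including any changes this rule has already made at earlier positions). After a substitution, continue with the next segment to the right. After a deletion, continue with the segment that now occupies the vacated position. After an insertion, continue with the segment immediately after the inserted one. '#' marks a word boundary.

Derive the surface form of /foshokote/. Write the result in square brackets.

(1) Intervocalic Voicing: [foshokote] → [foshogode]
(2) Regressive Voicing Assimilation: no change — [foshogode]
(3) Final Vowel Deletion: [foshogode] → [foshogod]
(4) Final Devoicing: [foshogod] → [foshogot]

[foshogot]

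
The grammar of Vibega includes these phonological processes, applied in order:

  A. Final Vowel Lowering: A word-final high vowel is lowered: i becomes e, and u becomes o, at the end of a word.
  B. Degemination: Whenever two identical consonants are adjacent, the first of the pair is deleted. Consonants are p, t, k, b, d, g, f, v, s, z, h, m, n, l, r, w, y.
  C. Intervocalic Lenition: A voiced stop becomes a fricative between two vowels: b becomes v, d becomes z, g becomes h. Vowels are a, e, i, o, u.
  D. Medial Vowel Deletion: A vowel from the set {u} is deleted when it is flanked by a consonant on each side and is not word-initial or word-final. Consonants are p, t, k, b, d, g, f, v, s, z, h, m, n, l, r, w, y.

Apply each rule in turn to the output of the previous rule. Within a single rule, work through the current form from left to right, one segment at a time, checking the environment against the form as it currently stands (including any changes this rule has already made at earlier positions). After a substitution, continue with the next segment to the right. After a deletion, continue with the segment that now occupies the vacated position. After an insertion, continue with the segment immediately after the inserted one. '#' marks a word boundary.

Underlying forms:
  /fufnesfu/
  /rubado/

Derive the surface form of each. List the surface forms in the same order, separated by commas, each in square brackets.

/fufnesfu/:
  A Final Vowel Lowering: [fufnesfu] → [fufnesfo]
  B Degemination: no change — [fufnesfo]
  C Intervocalic Lenition: no change — [fufnesfo]
  D Medial Vowel Deletion: [fufnesfo] → [ffnesfo]
/rubado/:
  A Final Vowel Lowering: no change — [rubado]
  B Degemination: no change — [rubado]
  C Intervocalic Lenition: [rubado] → [ruvazo]
  D Medial Vowel Deletion: [ruvazo] → [rvazo]

[ffnesfo], [rvazo]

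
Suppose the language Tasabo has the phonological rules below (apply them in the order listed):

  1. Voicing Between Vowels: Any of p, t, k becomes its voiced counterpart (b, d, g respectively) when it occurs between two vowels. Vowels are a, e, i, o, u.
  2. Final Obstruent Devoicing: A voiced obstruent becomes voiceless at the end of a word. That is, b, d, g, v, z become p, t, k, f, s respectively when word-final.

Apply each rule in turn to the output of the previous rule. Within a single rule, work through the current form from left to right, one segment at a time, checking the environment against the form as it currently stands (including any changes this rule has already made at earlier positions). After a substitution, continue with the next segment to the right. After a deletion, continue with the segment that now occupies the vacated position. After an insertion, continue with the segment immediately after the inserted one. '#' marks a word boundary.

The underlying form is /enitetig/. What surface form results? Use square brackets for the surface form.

1 Voicing Between Vowels: [enitetig] → [enidedig]
2 Final Obstruent Devoicing: [enidedig] → [enidedik]

[enidedik]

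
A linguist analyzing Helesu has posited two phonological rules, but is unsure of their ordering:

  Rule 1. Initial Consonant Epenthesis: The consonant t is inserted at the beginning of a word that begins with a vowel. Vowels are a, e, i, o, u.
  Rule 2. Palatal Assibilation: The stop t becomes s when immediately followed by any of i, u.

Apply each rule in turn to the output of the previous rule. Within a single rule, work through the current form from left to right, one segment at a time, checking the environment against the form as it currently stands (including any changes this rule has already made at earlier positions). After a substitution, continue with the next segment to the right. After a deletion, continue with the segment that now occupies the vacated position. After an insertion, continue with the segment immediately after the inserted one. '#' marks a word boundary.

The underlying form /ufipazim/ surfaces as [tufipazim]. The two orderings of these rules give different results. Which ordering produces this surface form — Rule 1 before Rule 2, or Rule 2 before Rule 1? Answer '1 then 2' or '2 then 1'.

2 then 1

Order 1 then 2:
  1 Initial Consonant Epenthesis: [ufipazim] → [tufipazim]
  2 Palatal Assibilation: [tufipazim] → [sufipazim]
  result: [sufipazim]
Order 2 then 1:
  2 Palatal Assibilation: no change — [ufipazim]
  1 Initial Consonant Epenthesis: [ufipazim] → [tufipazim]
  result: [tufipazim]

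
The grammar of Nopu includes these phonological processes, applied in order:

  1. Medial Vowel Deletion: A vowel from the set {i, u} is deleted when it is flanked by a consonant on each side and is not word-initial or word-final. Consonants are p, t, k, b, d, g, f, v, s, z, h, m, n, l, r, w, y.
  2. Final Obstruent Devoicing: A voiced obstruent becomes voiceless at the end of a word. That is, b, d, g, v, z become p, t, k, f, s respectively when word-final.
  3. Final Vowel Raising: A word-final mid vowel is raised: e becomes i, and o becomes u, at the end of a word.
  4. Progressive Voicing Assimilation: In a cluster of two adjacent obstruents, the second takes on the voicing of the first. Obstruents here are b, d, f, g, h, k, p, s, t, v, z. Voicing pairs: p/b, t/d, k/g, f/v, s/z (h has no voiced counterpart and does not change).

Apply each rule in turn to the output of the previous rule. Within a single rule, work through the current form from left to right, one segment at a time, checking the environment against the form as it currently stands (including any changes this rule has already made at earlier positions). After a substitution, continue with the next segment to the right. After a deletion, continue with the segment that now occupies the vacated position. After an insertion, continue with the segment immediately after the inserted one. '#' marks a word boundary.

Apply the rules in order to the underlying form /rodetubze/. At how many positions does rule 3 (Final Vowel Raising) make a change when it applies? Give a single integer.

1

1 Medial Vowel Deletion: [rodetubze] → [rodetbze]
2 Final Obstruent Devoicing: no change — [rodetbze]
3 Final Vowel Raising: [rodetbze] → [rodetbzi]
4 Progressive Voicing Assimilation: [rodetbzi] → [rodetpsi]
Rule 3 changed 1 position(s).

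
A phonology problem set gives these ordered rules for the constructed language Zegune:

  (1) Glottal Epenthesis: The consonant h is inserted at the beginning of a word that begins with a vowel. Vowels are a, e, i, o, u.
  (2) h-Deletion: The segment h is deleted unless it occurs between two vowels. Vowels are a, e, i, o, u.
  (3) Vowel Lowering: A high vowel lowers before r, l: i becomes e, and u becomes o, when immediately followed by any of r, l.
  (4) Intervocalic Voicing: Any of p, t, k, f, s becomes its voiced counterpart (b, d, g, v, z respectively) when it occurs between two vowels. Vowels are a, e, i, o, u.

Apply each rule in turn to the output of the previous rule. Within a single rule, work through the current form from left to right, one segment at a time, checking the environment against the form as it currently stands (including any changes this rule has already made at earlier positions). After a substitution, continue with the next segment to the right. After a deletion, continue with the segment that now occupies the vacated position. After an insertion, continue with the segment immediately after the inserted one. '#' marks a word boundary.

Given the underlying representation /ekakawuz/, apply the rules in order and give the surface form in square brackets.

(1) Glottal Epenthesis: [ekakawuz] → [hekakawuz]
(2) h-Deletion: [hekakawuz] → [ekakawuz]
(3) Vowel Lowering: no change — [ekakawuz]
(4) Intervocalic Voicing: [ekakawuz] → [egagawuz]

[egagawuz]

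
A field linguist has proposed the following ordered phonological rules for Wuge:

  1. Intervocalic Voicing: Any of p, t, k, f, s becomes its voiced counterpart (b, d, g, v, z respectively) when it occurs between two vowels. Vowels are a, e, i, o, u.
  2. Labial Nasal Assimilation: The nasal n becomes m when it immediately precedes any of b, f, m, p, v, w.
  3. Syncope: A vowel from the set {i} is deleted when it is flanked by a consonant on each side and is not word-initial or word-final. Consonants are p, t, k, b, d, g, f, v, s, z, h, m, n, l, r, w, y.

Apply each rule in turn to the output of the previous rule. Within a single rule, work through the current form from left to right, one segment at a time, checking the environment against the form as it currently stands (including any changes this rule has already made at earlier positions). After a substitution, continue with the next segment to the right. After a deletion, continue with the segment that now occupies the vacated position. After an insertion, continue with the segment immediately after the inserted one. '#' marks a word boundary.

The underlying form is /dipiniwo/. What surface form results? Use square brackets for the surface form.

1 Intervocalic Voicing: [dipiniwo] → [dibiniwo]
2 Labial Nasal Assimilation: no change — [dibiniwo]
3 Syncope: [dibiniwo] → [dbnwo]

[dbnwo]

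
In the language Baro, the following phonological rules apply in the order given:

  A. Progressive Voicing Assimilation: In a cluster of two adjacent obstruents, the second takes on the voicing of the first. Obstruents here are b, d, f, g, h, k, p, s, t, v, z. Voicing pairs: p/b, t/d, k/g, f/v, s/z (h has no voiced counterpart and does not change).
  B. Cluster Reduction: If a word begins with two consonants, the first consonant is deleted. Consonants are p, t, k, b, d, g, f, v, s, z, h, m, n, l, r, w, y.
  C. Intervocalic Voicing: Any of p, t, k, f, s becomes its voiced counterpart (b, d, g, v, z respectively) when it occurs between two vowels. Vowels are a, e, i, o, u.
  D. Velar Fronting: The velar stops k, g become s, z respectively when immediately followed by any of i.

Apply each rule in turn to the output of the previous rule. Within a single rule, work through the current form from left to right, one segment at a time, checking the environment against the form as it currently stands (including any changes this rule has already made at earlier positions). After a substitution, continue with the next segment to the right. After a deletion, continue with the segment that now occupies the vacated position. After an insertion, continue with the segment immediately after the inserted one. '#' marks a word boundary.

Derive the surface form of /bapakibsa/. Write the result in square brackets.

[babazibza]

A Progressive Voicing Assimilation: [bapakibsa] → [bapakibza]
B Cluster Reduction: no change — [bapakibza]
C Intervocalic Voicing: [bapakibza] → [babagibza]
D Velar Fronting: [babagibza] → [babazibza]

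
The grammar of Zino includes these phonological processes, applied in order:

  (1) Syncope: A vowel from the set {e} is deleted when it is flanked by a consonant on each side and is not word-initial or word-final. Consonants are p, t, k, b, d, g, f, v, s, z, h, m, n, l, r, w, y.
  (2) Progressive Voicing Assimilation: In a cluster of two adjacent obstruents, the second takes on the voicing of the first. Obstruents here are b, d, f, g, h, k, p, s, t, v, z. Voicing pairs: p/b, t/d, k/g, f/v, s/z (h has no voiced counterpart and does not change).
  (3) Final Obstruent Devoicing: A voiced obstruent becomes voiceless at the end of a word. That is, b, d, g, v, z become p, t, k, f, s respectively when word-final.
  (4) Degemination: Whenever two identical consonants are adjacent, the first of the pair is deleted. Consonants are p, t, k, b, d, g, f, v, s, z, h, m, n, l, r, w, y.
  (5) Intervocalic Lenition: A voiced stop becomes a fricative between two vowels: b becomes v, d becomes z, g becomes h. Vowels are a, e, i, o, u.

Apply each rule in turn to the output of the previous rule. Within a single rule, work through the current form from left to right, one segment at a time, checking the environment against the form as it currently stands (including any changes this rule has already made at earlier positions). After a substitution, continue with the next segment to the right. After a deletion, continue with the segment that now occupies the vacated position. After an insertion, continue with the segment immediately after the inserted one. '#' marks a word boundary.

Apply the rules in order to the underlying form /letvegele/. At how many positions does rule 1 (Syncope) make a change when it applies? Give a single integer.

(1) Syncope: [letvegele] → [ltvgle]
(2) Progressive Voicing Assimilation: [ltvgle] → [ltfkle]
(3) Final Obstruent Devoicing: no change — [ltfkle]
(4) Degemination: no change — [ltfkle]
(5) Intervocalic Lenition: no change — [ltfkle]
Rule 1 changed 3 position(s).

3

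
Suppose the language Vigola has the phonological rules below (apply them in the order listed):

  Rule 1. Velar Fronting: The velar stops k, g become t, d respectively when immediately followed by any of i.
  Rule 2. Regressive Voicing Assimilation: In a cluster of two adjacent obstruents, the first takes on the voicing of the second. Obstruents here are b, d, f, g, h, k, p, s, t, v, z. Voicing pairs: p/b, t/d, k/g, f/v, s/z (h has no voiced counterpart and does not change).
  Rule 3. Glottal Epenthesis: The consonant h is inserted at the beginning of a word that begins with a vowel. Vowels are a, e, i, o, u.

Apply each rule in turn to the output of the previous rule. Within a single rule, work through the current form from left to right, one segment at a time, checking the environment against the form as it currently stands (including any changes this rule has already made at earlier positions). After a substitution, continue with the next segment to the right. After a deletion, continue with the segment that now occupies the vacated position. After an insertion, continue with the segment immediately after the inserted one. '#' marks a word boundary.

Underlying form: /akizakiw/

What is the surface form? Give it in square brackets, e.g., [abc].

[hatizatiw]

Rule 1 Velar Fronting: [akizakiw] → [atizatiw]
Rule 2 Regressive Voicing Assimilation: no change — [atizatiw]
Rule 3 Glottal Epenthesis: [atizatiw] → [hatizatiw]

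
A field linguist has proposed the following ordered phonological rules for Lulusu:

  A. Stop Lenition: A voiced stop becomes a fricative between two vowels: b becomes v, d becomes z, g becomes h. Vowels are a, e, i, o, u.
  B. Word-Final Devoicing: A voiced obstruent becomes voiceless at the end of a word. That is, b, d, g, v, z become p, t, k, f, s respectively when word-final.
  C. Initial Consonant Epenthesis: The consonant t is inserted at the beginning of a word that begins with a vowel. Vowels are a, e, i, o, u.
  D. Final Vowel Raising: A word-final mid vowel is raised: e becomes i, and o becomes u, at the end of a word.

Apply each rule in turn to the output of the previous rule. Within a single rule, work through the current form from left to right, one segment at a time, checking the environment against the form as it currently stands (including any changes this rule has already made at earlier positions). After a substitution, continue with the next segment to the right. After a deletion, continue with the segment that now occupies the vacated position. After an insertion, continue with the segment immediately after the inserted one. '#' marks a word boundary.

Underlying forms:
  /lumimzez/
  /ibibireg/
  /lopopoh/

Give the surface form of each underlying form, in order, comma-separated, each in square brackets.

[lumimzes], [tivivirek], [lopopoh]

/lumimzez/:
  A Stop Lenition: no change — [lumimzez]
  B Word-Final Devoicing: [lumimzez] → [lumimzes]
  C Initial Consonant Epenthesis: no change — [lumimzes]
  D Final Vowel Raising: no change — [lumimzes]
/ibibireg/:
  A Stop Lenition: [ibibireg] → [ivivireg]
  B Word-Final Devoicing: [ivivireg] → [ivivirek]
  C Initial Consonant Epenthesis: [ivivirek] → [tivivirek]
  D Final Vowel Raising: no change — [tivivirek]
/lopopoh/:
  A Stop Lenition: no change — [lopopoh]
  B Word-Final Devoicing: no change — [lopopoh]
  C Initial Consonant Epenthesis: no change — [lopopoh]
  D Final Vowel Raising: no change — [lopopoh]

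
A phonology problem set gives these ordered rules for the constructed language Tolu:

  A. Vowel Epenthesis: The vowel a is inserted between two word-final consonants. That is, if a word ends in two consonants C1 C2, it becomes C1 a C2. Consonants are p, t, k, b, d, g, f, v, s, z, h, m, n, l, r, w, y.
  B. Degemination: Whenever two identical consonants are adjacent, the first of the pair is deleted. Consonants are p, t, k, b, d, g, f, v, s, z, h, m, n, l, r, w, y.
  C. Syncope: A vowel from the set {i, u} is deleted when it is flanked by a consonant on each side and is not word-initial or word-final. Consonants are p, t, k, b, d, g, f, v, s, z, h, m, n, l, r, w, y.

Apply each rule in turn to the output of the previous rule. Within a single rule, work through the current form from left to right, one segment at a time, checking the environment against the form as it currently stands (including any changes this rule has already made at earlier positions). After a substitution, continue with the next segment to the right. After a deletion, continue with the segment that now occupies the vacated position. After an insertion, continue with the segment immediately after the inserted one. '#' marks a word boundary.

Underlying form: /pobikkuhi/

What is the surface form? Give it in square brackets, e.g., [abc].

A Vowel Epenthesis: no change — [pobikkuhi]
B Degemination: [pobikkuhi] → [pobikuhi]
C Syncope: [pobikuhi] → [pobkhi]

[pobkhi]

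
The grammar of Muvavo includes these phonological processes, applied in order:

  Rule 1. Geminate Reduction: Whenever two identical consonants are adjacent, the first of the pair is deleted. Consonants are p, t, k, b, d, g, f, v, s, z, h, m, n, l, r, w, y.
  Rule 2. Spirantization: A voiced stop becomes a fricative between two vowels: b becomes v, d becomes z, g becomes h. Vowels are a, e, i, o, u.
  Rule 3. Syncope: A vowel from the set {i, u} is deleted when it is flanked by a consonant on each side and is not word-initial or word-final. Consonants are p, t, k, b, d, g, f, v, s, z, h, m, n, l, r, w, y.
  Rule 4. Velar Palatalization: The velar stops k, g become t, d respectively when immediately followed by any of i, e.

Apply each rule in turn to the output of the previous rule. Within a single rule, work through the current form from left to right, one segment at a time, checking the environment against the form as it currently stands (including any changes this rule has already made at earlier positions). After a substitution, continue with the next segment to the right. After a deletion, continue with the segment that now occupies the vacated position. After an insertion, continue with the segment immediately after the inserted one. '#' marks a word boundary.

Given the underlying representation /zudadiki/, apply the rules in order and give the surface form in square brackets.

Rule 1 Geminate Reduction: no change — [zudadiki]
Rule 2 Spirantization: [zudadiki] → [zuzaziki]
Rule 3 Syncope: [zuzaziki] → [zzazki]
Rule 4 Velar Palatalization: [zzazki] → [zzazti]

[zzazti]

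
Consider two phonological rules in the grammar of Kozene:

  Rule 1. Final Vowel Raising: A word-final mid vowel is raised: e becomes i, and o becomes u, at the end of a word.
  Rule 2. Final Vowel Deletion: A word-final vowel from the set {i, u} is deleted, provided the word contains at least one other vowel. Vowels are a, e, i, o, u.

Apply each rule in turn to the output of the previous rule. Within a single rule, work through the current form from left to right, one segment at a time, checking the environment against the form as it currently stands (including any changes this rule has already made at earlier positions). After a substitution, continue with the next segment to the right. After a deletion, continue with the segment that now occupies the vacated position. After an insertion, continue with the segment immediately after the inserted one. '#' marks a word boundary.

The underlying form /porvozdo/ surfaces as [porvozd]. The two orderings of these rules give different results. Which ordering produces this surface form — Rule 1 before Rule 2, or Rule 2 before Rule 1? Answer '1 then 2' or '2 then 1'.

1 then 2

Order 1 then 2:
  1 Final Vowel Raising: [porvozdo] → [porvozdu]
  2 Final Vowel Deletion: [porvozdu] → [porvozd]
  result: [porvozd]
Order 2 then 1:
  2 Final Vowel Deletion: no change — [porvozdo]
  1 Final Vowel Raising: [porvozdo] → [porvozdu]
  result: [porvozdu]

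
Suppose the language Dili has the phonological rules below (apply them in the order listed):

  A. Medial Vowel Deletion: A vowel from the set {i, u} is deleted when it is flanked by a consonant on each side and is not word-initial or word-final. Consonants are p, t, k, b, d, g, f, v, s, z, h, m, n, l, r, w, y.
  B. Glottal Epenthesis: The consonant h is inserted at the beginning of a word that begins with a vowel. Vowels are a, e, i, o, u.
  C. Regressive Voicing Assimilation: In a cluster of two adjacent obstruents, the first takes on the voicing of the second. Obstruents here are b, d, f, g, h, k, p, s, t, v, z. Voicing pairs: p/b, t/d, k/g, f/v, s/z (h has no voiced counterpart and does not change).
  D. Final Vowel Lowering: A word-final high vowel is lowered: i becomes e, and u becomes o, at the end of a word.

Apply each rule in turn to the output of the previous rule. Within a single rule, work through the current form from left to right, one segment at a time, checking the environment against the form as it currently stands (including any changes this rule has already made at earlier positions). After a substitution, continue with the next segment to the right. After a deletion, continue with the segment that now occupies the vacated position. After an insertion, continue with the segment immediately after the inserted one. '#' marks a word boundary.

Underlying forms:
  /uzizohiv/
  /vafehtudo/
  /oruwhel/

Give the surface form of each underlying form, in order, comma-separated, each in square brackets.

/uzizohiv/:
  A Medial Vowel Deletion: [uzizohiv] → [uzzohv]
  B Glottal Epenthesis: [uzzohv] → [huzzohv]
  C Regressive Voicing Assimilation: no change — [huzzohv]
  D Final Vowel Lowering: no change — [huzzohv]
/vafehtudo/:
  A Medial Vowel Deletion: [vafehtudo] → [vafehtdo]
  B Glottal Epenthesis: no change — [vafehtdo]
  C Regressive Voicing Assimilation: [vafehtdo] → [vafehddo]
  D Final Vowel Lowering: no change — [vafehddo]
/oruwhel/:
  A Medial Vowel Deletion: [oruwhel] → [orwhel]
  B Glottal Epenthesis: [orwhel] → [horwhel]
  C Regressive Voicing Assimilation: no change — [horwhel]
  D Final Vowel Lowering: no change — [horwhel]

[huzzohv], [vafehddo], [horwhel]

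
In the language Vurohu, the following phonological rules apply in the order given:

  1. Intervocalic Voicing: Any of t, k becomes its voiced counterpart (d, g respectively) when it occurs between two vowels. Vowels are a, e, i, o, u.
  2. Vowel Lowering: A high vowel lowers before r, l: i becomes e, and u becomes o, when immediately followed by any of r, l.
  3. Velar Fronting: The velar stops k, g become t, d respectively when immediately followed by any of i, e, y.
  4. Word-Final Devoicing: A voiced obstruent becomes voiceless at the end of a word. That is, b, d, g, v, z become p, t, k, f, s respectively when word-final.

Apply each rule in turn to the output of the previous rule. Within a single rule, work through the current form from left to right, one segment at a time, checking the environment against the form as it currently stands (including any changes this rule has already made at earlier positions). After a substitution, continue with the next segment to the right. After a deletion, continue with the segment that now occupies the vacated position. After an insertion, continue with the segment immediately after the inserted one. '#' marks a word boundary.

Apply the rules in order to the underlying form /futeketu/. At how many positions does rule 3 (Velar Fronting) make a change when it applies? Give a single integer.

1 Intervocalic Voicing: [futeketu] → [fudegedu]
2 Vowel Lowering: no change — [fudegedu]
3 Velar Fronting: [fudegedu] → [fudededu]
4 Word-Final Devoicing: no change — [fudededu]
Rule 3 changed 1 position(s).

1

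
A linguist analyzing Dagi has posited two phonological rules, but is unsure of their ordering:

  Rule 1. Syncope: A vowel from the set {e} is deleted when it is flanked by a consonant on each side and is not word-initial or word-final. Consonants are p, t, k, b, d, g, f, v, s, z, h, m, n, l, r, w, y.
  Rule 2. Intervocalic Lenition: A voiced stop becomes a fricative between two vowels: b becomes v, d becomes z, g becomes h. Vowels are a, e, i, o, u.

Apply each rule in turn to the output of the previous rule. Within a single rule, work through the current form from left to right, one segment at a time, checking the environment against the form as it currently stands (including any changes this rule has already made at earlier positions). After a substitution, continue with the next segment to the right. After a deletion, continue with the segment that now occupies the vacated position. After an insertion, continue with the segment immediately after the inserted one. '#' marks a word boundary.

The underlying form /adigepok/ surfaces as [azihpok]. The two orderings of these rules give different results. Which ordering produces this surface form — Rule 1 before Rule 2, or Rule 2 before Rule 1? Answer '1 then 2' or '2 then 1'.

Order 1 then 2:
  1 Syncope: [adigepok] → [adigpok]
  2 Intervocalic Lenition: [adigpok] → [azigpok]
  result: [azigpok]
Order 2 then 1:
  2 Intervocalic Lenition: [adigepok] → [azihepok]
  1 Syncope: [azihepok] → [azihpok]
  result: [azihpok]

2 then 1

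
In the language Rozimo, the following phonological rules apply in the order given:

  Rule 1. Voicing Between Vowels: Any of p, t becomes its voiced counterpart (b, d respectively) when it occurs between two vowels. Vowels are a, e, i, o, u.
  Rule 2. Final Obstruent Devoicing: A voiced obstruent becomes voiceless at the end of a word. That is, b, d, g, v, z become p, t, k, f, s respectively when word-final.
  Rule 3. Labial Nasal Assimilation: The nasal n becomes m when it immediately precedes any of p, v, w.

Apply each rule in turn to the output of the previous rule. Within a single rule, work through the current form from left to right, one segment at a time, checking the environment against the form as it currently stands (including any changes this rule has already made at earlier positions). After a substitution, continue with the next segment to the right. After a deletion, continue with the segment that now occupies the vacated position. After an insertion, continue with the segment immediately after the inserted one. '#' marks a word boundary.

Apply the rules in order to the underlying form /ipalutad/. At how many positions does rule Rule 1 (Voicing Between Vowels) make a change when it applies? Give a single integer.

Rule 1 Voicing Between Vowels: [ipalutad] → [ibaludad]
Rule 2 Final Obstruent Devoicing: [ibaludad] → [ibaludat]
Rule 3 Labial Nasal Assimilation: no change — [ibaludat]
Rule Rule 1 changed 2 position(s).

2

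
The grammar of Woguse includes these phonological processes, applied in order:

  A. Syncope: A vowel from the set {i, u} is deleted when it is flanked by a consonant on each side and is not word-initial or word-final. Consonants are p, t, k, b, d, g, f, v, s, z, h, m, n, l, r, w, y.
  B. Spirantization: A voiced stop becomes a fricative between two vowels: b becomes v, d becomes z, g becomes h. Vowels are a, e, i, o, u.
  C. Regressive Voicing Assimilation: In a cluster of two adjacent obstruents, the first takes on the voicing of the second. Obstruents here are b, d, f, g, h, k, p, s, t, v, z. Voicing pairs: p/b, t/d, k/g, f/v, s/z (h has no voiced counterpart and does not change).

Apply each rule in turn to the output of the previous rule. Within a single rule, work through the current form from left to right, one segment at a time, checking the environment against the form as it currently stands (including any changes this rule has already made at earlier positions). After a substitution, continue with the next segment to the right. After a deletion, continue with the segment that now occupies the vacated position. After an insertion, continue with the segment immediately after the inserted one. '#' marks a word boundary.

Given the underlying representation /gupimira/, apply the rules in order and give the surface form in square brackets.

[kpmra]

A Syncope: [gupimira] → [gpmra]
B Spirantization: no change — [gpmra]
C Regressive Voicing Assimilation: [gpmra] → [kpmra]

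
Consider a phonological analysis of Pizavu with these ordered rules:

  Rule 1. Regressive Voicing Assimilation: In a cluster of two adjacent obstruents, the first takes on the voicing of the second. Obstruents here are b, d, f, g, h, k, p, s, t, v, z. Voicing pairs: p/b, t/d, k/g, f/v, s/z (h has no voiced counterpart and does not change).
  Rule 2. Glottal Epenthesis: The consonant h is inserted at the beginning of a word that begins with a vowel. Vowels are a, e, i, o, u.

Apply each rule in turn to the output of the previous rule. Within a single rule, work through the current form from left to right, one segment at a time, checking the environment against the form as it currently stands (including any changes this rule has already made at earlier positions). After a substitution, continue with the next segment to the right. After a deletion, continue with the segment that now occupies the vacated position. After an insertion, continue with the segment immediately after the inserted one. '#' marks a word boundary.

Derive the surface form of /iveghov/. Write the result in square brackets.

Rule 1 Regressive Voicing Assimilation: [iveghov] → [ivekhov]
Rule 2 Glottal Epenthesis: [ivekhov] → [hivekhov]

[hivekhov]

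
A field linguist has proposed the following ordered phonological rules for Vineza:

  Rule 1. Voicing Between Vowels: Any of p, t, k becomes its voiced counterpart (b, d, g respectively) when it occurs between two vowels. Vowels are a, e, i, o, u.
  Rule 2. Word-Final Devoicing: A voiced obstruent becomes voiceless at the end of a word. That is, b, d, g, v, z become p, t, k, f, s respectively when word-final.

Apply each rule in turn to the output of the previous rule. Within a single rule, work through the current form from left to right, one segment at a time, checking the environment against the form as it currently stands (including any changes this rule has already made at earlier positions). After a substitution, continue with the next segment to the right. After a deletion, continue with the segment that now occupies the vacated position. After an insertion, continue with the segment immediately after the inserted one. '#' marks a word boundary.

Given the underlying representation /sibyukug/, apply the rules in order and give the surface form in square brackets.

Rule 1 Voicing Between Vowels: [sibyukug] → [sibyugug]
Rule 2 Word-Final Devoicing: [sibyugug] → [sibyuguk]

[sibyuguk]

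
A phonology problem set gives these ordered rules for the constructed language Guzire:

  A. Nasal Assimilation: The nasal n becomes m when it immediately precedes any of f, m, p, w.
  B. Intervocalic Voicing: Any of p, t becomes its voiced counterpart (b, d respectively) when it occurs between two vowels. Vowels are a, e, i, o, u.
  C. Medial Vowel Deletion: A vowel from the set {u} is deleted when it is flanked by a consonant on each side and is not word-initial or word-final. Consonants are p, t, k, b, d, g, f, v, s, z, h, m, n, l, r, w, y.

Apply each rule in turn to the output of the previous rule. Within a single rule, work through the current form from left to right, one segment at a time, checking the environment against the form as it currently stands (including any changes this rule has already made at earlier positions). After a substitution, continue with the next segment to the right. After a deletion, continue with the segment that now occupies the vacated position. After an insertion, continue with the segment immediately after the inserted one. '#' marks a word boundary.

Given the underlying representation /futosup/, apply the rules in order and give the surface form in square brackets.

[fdosp]

A Nasal Assimilation: no change — [futosup]
B Intervocalic Voicing: [futosup] → [fudosup]
C Medial Vowel Deletion: [fudosup] → [fdosp]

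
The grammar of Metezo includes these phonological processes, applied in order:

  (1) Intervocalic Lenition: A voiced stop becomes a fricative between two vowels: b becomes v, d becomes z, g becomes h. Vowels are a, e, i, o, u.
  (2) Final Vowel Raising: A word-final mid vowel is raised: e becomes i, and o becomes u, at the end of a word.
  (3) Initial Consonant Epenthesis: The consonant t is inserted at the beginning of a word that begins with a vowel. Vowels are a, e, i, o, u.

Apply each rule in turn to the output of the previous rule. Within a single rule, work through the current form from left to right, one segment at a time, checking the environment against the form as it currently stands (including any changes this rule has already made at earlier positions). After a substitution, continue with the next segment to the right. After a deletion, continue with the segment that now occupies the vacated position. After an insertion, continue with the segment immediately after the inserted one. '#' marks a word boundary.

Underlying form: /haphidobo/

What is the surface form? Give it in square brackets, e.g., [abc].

[haphizovu]

(1) Intervocalic Lenition: [haphidobo] → [haphizovo]
(2) Final Vowel Raising: [haphizovo] → [haphizovu]
(3) Initial Consonant Epenthesis: no change — [haphizovu]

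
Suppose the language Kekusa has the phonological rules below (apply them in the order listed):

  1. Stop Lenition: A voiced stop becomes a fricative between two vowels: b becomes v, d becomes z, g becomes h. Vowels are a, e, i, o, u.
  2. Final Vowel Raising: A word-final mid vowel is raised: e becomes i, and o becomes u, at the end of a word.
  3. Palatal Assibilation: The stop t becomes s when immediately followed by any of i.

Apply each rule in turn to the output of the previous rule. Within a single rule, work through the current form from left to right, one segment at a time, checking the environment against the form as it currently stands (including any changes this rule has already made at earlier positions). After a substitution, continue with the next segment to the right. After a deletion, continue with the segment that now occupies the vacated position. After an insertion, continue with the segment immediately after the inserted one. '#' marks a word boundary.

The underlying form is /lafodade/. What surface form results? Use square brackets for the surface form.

[lafozazi]

1 Stop Lenition: [lafodade] → [lafozaze]
2 Final Vowel Raising: [lafozaze] → [lafozazi]
3 Palatal Assibilation: no change — [lafozazi]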